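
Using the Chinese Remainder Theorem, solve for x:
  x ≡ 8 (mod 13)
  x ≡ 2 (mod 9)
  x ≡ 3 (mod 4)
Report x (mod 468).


Moduli 13, 9, 4 are pairwise coprime; by CRT there is a unique solution modulo M = 13 · 9 · 4 = 468.
Solve pairwise, accumulating the modulus:
  Start with x ≡ 8 (mod 13).
  Combine with x ≡ 2 (mod 9): since gcd(13, 9) = 1, we get a unique residue mod 117.
    Write x = 8 + 13·t and substitute into x ≡ 2 (mod 9): 13·t ≡ 2 − 8 = -6 (mod 9).
    Reduce coefficients mod 9: 4·t ≡ 3 (mod 9).
    The inverse of 4 mod 9 is 7 (since 4·7 = 28 = 3·9 + 1), so t ≡ 7·3 = 21 ≡ 3 (mod 9).
    Then x = 8 + 13·3 = 47, valid modulo lcm(13, 9) = 117: x ≡ 47 (mod 117).
  Combine with x ≡ 3 (mod 4): since gcd(117, 4) = 1, we get a unique residue mod 468.
    Write x = 47 + 117·t and substitute into x ≡ 3 (mod 4): 117·t ≡ 3 − 47 = -44 (mod 4).
    Reduce coefficients mod 4: 1·t ≡ 0 (mod 4).
    So t ≡ 0 (mod 4).
    Then x = 47 + 117·0 = 47, valid modulo lcm(117, 4) = 468: x ≡ 47 (mod 468).
Verify: 47 mod 13 = 8 ✓, 47 mod 9 = 2 ✓, 47 mod 4 = 3 ✓.

x ≡ 47 (mod 468).


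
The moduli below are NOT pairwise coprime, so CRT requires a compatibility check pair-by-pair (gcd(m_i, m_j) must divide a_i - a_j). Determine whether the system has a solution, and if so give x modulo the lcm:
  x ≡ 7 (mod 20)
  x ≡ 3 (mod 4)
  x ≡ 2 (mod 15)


Moduli 20, 4, 15 are not pairwise coprime, so CRT works modulo lcm(m_i) when all pairwise compatibility conditions hold.
Pairwise compatibility: gcd(m_i, m_j) must divide a_i - a_j for every pair.
Merge one congruence at a time:
  Start: x ≡ 7 (mod 20).
  Combine with x ≡ 3 (mod 4): gcd(20, 4) = 4; 3 - 7 = -4, which IS divisible by 4, so compatible.
    Write x = 7 + 20·t and substitute into x ≡ 3 (mod 4): 20·t ≡ 3 − 7 = -4 (mod 4).
    Divide the congruence (and modulus) by g = 4: 5·t ≡ -1 (mod 1).
    Modulo 1 every t works; take t = 0.
    Then x = 7 + 20·0 = 7, valid modulo lcm(20, 4) = 20: x ≡ 7 (mod 20).
  Combine with x ≡ 2 (mod 15): gcd(20, 15) = 5; 2 - 7 = -5, which IS divisible by 5, so compatible.
    Write x = 7 + 20·t and substitute into x ≡ 2 (mod 15): 20·t ≡ 2 − 7 = -5 (mod 15).
    Divide the congruence (and modulus) by g = 5: 4·t ≡ -1 (mod 3).
    Reduce coefficients mod 3: 1·t ≡ 2 (mod 3).
    So t ≡ 2 (mod 3).
    Then x = 7 + 20·2 = 47, valid modulo lcm(20, 15) = 60: x ≡ 47 (mod 60).
Verify: 47 mod 20 = 7, 47 mod 4 = 3, 47 mod 15 = 2.

x ≡ 47 (mod 60).


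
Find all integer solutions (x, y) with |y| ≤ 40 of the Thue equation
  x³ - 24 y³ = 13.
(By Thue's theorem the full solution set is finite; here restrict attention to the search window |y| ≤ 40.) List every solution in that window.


The equation is x³ - 24y³ = 13. For fixed y, x³ = 24·y³ + 13, so a solution requires the RHS to be a perfect cube.
Strategy: iterate y from -40 to 40, compute RHS = 24·y³ + 13, and check whether it is a (positive or negative) perfect cube.
Check small values of y:
  y = 0: RHS = 13 is not a perfect cube.
  y = 1: RHS = 37 is not a perfect cube.
  y = -1: RHS = -11 is not a perfect cube.
  y = 2: RHS = 205 is not a perfect cube.
  y = -2: RHS = -179 is not a perfect cube.
  y = 3: RHS = 661 is not a perfect cube.
  y = -3: RHS = -635 is not a perfect cube.
Continuing the search up to |y| = 40 finds no solutions either.
No (x, y) in the scanned range satisfies the equation.

No integer solutions with |y| ≤ 40.


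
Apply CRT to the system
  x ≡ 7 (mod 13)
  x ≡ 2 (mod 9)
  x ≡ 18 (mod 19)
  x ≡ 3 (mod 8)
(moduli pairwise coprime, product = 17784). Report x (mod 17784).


Product of moduli M = 13 · 9 · 19 · 8 = 17784.
Merge one congruence at a time:
  Start: x ≡ 7 (mod 13).
  Combine with x ≡ 2 (mod 9); new modulus lcm = 117.
    Write x = 7 + 13·t and substitute into x ≡ 2 (mod 9): 13·t ≡ 2 − 7 = -5 (mod 9).
    Reduce coefficients mod 9: 4·t ≡ 4 (mod 9).
    The inverse of 4 mod 9 is 7 (since 4·7 = 28 = 3·9 + 1), so t ≡ 7·4 = 28 ≡ 1 (mod 9).
    Then x = 7 + 13·1 = 20, valid modulo lcm(13, 9) = 117: x ≡ 20 (mod 117).
  Combine with x ≡ 18 (mod 19); new modulus lcm = 2223.
    Write x = 20 + 117·t and substitute into x ≡ 18 (mod 19): 117·t ≡ 18 − 20 = -2 (mod 19).
    Reduce coefficients mod 19: 3·t ≡ 17 (mod 19).
    The inverse of 3 mod 19 is 13 (since 3·13 = 39 = 2·19 + 1), so t ≡ 13·17 = 221 ≡ 12 (mod 19).
    Then x = 20 + 117·12 = 1424, valid modulo lcm(117, 19) = 2223: x ≡ 1424 (mod 2223).
  Combine with x ≡ 3 (mod 8); new modulus lcm = 17784.
    Write x = 1424 + 2223·t and substitute into x ≡ 3 (mod 8): 2223·t ≡ 3 − 1424 = -1421 (mod 8).
    Reduce coefficients mod 8: 7·t ≡ 3 (mod 8).
    The inverse of 7 mod 8 is 7 (since 7·7 = 49 = 6·8 + 1), so t ≡ 7·3 = 21 ≡ 5 (mod 8).
    Then x = 1424 + 2223·5 = 12539, valid modulo lcm(2223, 8) = 17784: x ≡ 12539 (mod 17784).
Verify against each original: 12539 mod 13 = 7, 12539 mod 9 = 2, 12539 mod 19 = 18, 12539 mod 8 = 3.

x ≡ 12539 (mod 17784).


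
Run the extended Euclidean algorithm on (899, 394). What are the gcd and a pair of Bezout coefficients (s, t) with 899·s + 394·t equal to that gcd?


Euclidean algorithm on (899, 394) — divide until remainder is 0:
  899 = 2 · 394 + 111
  394 = 3 · 111 + 61
  111 = 1 · 61 + 50
  61 = 1 · 50 + 11
  50 = 4 · 11 + 6
  11 = 1 · 6 + 5
  6 = 1 · 5 + 1
  5 = 5 · 1 + 0
gcd(899, 394) = 1.
Track Bezout coefficients alongside the remainders: start with r₀ = 899 = a·1 + b·0 (s = 1, t = 0) and r₁ = 394 = a·0 + b·1 (s = 0, t = 1); each new remainder r_{k+1} = r_{k-1} − q_k·r_k inherits s_{k+1} = s_{k-1} − q_k·s_k, t_{k+1} = t_{k-1} − q_k·t_k, so r_k = a·s_k + b·t_k at every step:
  q = 2: r = 111, s = 1 − 2·0 = 1, t = 0 − 2·1 = -2  (check: 899·1 + 394·(-2) = 111)
  q = 3: r = 61, s = 0 − 3·1 = -3, t = 1 − 3·(-2) = 7  (check: 899·(-3) + 394·7 = 61)
  q = 1: r = 50, s = 1 − 1·(-3) = 4, t = -2 − 1·7 = -9  (check: 899·4 + 394·(-9) = 50)
  q = 1: r = 11, s = -3 − 1·4 = -7, t = 7 − 1·(-9) = 16  (check: 899·(-7) + 394·16 = 11)
  q = 4: r = 6, s = 4 − 4·(-7) = 32, t = -9 − 4·16 = -73  (check: 899·32 + 394·(-73) = 6)
  q = 1: r = 5, s = -7 − 1·32 = -39, t = 16 − 1·(-73) = 89  (check: 899·(-39) + 394·89 = 5)
  q = 1: r = 1, s = 32 − 1·(-39) = 71, t = -73 − 1·89 = -162  (check: 899·71 + 394·(-162) = 1)
The row with r = 1 (the gcd) gives the Bezout coefficients s = 71, t = -162.
Result: 899 · (71) + 394 · (-162) = 1.

gcd(899, 394) = 1; s = 71, t = -162 (check: 899·71 + 394·(-162) = 1).


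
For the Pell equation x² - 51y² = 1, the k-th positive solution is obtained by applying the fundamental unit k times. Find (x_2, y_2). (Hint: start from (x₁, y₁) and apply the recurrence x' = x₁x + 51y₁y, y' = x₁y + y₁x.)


Step 1: Find the fundamental solution (x₁, y₁) of x² - 51y² = 1.
  Expand √51 as a continued fraction. a₀ = ⌊√51⌋ = 7; iterate m_{k+1} = d_k·a_k − m_k, d_{k+1} = (51 − m_{k+1}²)/d_k, a_{k+1} = ⌊(a₀ + m_{k+1})/d_{k+1}⌋ (starting m₀ = 0, d₀ = 1), with convergents p_k = a_k·p_{k-1} + p_{k-2}, q_k = a_k·q_{k-1} + q_{k-2} (p₋₁ = 1, q₋₁ = 0):
  k = 0: a₀ = 7; p₀/q₀ = 7/1; p₀² − 51·q₀² = 49 − 51 = -2.
  k = 1: m = 7, d = 2, a = ⌊(7 + 7)/2⌋ = 7; p/q = (7·7 + 1)/(7·1 + 0) = 50/7; p² − 51·q² = 2500 − 2499 = 1.
  The first convergent with p² − 51·q² = 1 gives the fundamental solution (x₁, y₁) = (50, 7).
Step 2: Apply the recurrence (x_{n+1}, y_{n+1}) = (x₁x_n + 51y₁y_n, x₁y_n + y₁x_n) repeatedly.
  From (x_1, y_1) = (50, 7): x_2 = 50·50 + 51·7·7 = 4999; y_2 = 50·7 + 7·50 = 700.
Step 3: Verify x_2² - 51·y_2² = 24990001 - 24990000 = 1 (should be 1). ✓

(x_1, y_1) = (50, 7); (x_2, y_2) = (4999, 700).


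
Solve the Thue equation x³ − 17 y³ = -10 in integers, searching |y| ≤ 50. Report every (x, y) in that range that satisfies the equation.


The equation is x³ - 17y³ = -10. For fixed y, x³ = 17·y³ − 10, so a solution requires the RHS to be a perfect cube.
Strategy: iterate y from -50 to 50, compute RHS = 17·y³ − 10, and check whether it is a (positive or negative) perfect cube.
Check small values of y:
  y = 0: RHS = -10 is not a perfect cube.
  y = 1: RHS = 7 is not a perfect cube.
  y = -1: RHS = -27 = (-3)³ ⇒ x = -3 works.
  y = 2: RHS = 126 is not a perfect cube.
  y = -2: RHS = -146 is not a perfect cube.
  y = 3: RHS = 449 is not a perfect cube.
  y = -3: RHS = -469 is not a perfect cube.
Continuing the search up to |y| = 50 finds no further solutions beyond those listed.
Collected solutions: (-3, -1).

Solutions (with |y| ≤ 50): (-3, -1).


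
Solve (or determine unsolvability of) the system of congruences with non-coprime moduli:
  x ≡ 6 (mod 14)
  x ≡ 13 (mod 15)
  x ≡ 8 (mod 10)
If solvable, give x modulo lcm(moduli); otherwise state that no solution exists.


Moduli 14, 15, 10 are not pairwise coprime, so CRT works modulo lcm(m_i) when all pairwise compatibility conditions hold.
Pairwise compatibility: gcd(m_i, m_j) must divide a_i - a_j for every pair.
Merge one congruence at a time:
  Start: x ≡ 6 (mod 14).
  Combine with x ≡ 13 (mod 15): gcd(14, 15) = 1; 13 - 6 = 7, which IS divisible by 1, so compatible.
    Write x = 6 + 14·t and substitute into x ≡ 13 (mod 15): 14·t ≡ 13 − 6 = 7 (mod 15).
    The inverse of 14 mod 15 is 14 (since 14·14 = 196 = 13·15 + 1), so t ≡ 14·7 = 98 ≡ 8 (mod 15).
    Then x = 6 + 14·8 = 118, valid modulo lcm(14, 15) = 210: x ≡ 118 (mod 210).
  Combine with x ≡ 8 (mod 10): gcd(210, 10) = 10; 8 - 118 = -110, which IS divisible by 10, so compatible.
    Write x = 118 + 210·t and substitute into x ≡ 8 (mod 10): 210·t ≡ 8 − 118 = -110 (mod 10).
    Divide the congruence (and modulus) by g = 10: 21·t ≡ -11 (mod 1).
    Modulo 1 every t works; take t = 0.
    Then x = 118 + 210·0 = 118, valid modulo lcm(210, 10) = 210: x ≡ 118 (mod 210).
Verify: 118 mod 14 = 6, 118 mod 15 = 13, 118 mod 10 = 8.

x ≡ 118 (mod 210).


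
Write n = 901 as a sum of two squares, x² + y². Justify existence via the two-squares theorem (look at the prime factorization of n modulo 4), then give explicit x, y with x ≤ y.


Step 1: Factor n = 901 = 17 · 53.
Step 2: Check the mod-4 condition on each prime factor: 17 ≡ 1 (mod 4), exponent 1; 53 ≡ 1 (mod 4), exponent 1.
All primes ≡ 3 (mod 4) appear to even exponent (or don't appear), so by the two-squares theorem n IS expressible as a sum of two squares.
Step 3: Build a representation. Here n = 17 · 53 is a product of primes ≡ 1 (mod 4). Each prime p ≡ 1 (mod 4) is itself a sum of two squares; find a² by testing p − a² for a perfect square:
  17: 17 − 1² = 16 = 4² ⇒ 17 = 1² + 4².
  53: 53 − 1² = 52, 53 − 2² = 49 = 7² ⇒ 53 = 2² + 7².
  Combine using the Brahmagupta–Fibonacci identity (a² + b²)(c² + d²) = (ac − bd)² + (ad + bc)² = (ac + bd)² + (ad − bc)²:
  17 · 53 = 901: from (1² + 4²)(2² + 7²), take (1·2 − 4·7, 1·7 + 4·2) = (2 − 28, 7 + 8) = (-26, 15); dropping signs (only squares matter) gives (26, 15); check 26² + 15² = 676 + 225 = 901 ✓.
Step 4: Order so x ≤ y and verify: 15² + 26² = 225 + 676 = 901 = n. ✓

n = 901 = 15² + 26² (one valid representation with x ≤ y).


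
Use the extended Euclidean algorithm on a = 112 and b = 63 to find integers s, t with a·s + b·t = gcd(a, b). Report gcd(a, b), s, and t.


Euclidean algorithm on (112, 63) — divide until remainder is 0:
  112 = 1 · 63 + 49
  63 = 1 · 49 + 14
  49 = 3 · 14 + 7
  14 = 2 · 7 + 0
gcd(112, 63) = 7.
Track Bezout coefficients alongside the remainders: start with r₀ = 112 = a·1 + b·0 (s = 1, t = 0) and r₁ = 63 = a·0 + b·1 (s = 0, t = 1); each new remainder r_{k+1} = r_{k-1} − q_k·r_k inherits s_{k+1} = s_{k-1} − q_k·s_k, t_{k+1} = t_{k-1} − q_k·t_k, so r_k = a·s_k + b·t_k at every step:
  q = 1: r = 49, s = 1 − 1·0 = 1, t = 0 − 1·1 = -1  (check: 112·1 + 63·(-1) = 49)
  q = 1: r = 14, s = 0 − 1·1 = -1, t = 1 − 1·(-1) = 2  (check: 112·(-1) + 63·2 = 14)
  q = 3: r = 7, s = 1 − 3·(-1) = 4, t = -1 − 3·2 = -7  (check: 112·4 + 63·(-7) = 7)
The row with r = 7 (the gcd) gives the Bezout coefficients s = 4, t = -7.
Result: 112 · (4) + 63 · (-7) = 7.

gcd(112, 63) = 7; s = 4, t = -7 (check: 112·4 + 63·(-7) = 7).


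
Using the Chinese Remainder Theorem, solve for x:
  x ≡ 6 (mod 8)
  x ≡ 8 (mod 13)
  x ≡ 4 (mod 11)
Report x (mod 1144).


Moduli 8, 13, 11 are pairwise coprime; by CRT there is a unique solution modulo M = 8 · 13 · 11 = 1144.
Solve pairwise, accumulating the modulus:
  Start with x ≡ 6 (mod 8).
  Combine with x ≡ 8 (mod 13): since gcd(8, 13) = 1, we get a unique residue mod 104.
    Write x = 6 + 8·t and substitute into x ≡ 8 (mod 13): 8·t ≡ 8 − 6 = 2 (mod 13).
    The inverse of 8 mod 13 is 5 (since 8·5 = 40 = 3·13 + 1), so t ≡ 5·2 = 10 ≡ 10 (mod 13).
    Then x = 6 + 8·10 = 86, valid modulo lcm(8, 13) = 104: x ≡ 86 (mod 104).
  Combine with x ≡ 4 (mod 11): since gcd(104, 11) = 1, we get a unique residue mod 1144.
    Write x = 86 + 104·t and substitute into x ≡ 4 (mod 11): 104·t ≡ 4 − 86 = -82 (mod 11).
    Reduce coefficients mod 11: 5·t ≡ 6 (mod 11).
    The inverse of 5 mod 11 is 9 (since 5·9 = 45 = 4·11 + 1), so t ≡ 9·6 = 54 ≡ 10 (mod 11).
    Then x = 86 + 104·10 = 1126, valid modulo lcm(104, 11) = 1144: x ≡ 1126 (mod 1144).
Verify: 1126 mod 8 = 6 ✓, 1126 mod 13 = 8 ✓, 1126 mod 11 = 4 ✓.

x ≡ 1126 (mod 1144).


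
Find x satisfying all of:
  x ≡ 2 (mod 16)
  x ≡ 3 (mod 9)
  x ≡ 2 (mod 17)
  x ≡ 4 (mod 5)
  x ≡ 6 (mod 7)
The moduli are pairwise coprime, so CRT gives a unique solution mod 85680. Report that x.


Product of moduli M = 16 · 9 · 17 · 5 · 7 = 85680.
Merge one congruence at a time:
  Start: x ≡ 2 (mod 16).
  Combine with x ≡ 3 (mod 9); new modulus lcm = 144.
    Write x = 2 + 16·t and substitute into x ≡ 3 (mod 9): 16·t ≡ 3 − 2 = 1 (mod 9).
    Reduce coefficients mod 9: 7·t ≡ 1 (mod 9).
    The inverse of 7 mod 9 is 4 (since 7·4 = 28 = 3·9 + 1), so t ≡ 4·1 = 4 ≡ 4 (mod 9).
    Then x = 2 + 16·4 = 66, valid modulo lcm(16, 9) = 144: x ≡ 66 (mod 144).
  Combine with x ≡ 2 (mod 17); new modulus lcm = 2448.
    Write x = 66 + 144·t and substitute into x ≡ 2 (mod 17): 144·t ≡ 2 − 66 = -64 (mod 17).
    Reduce coefficients mod 17: 8·t ≡ 4 (mod 17).
    The inverse of 8 mod 17 is 15 (since 8·15 = 120 = 7·17 + 1), so t ≡ 15·4 = 60 ≡ 9 (mod 17).
    Then x = 66 + 144·9 = 1362, valid modulo lcm(144, 17) = 2448: x ≡ 1362 (mod 2448).
  Combine with x ≡ 4 (mod 5); new modulus lcm = 12240.
    Write x = 1362 + 2448·t and substitute into x ≡ 4 (mod 5): 2448·t ≡ 4 − 1362 = -1358 (mod 5).
    Reduce coefficients mod 5: 3·t ≡ 2 (mod 5).
    The inverse of 3 mod 5 is 2 (since 3·2 = 6 = 1·5 + 1), so t ≡ 2·2 = 4 ≡ 4 (mod 5).
    Then x = 1362 + 2448·4 = 11154, valid modulo lcm(2448, 5) = 12240: x ≡ 11154 (mod 12240).
  Combine with x ≡ 6 (mod 7); new modulus lcm = 85680.
    Write x = 11154 + 12240·t and substitute into x ≡ 6 (mod 7): 12240·t ≡ 6 − 11154 = -11148 (mod 7).
    Reduce coefficients mod 7: 4·t ≡ 3 (mod 7).
    The inverse of 4 mod 7 is 2 (since 4·2 = 8 = 1·7 + 1), so t ≡ 2·3 = 6 ≡ 6 (mod 7).
    Then x = 11154 + 12240·6 = 84594, valid modulo lcm(12240, 7) = 85680: x ≡ 84594 (mod 85680).
Verify against each original: 84594 mod 16 = 2, 84594 mod 9 = 3, 84594 mod 17 = 2, 84594 mod 5 = 4, 84594 mod 7 = 6.

x ≡ 84594 (mod 85680).


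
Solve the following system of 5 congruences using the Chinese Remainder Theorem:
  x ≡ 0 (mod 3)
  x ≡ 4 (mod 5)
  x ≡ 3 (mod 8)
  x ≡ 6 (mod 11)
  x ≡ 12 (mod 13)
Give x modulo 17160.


Product of moduli M = 3 · 5 · 8 · 11 · 13 = 17160.
Merge one congruence at a time:
  Start: x ≡ 0 (mod 3).
  Combine with x ≡ 4 (mod 5); new modulus lcm = 15.
    Write x = 0 + 3·t and substitute into x ≡ 4 (mod 5): 3·t ≡ 4 − 0 = 4 (mod 5).
    The inverse of 3 mod 5 is 2 (since 3·2 = 6 = 1·5 + 1), so t ≡ 2·4 = 8 ≡ 3 (mod 5).
    Then x = 0 + 3·3 = 9, valid modulo lcm(3, 5) = 15: x ≡ 9 (mod 15).
  Combine with x ≡ 3 (mod 8); new modulus lcm = 120.
    Write x = 9 + 15·t and substitute into x ≡ 3 (mod 8): 15·t ≡ 3 − 9 = -6 (mod 8).
    Reduce coefficients mod 8: 7·t ≡ 2 (mod 8).
    The inverse of 7 mod 8 is 7 (since 7·7 = 49 = 6·8 + 1), so t ≡ 7·2 = 14 ≡ 6 (mod 8).
    Then x = 9 + 15·6 = 99, valid modulo lcm(15, 8) = 120: x ≡ 99 (mod 120).
  Combine with x ≡ 6 (mod 11); new modulus lcm = 1320.
    Write x = 99 + 120·t and substitute into x ≡ 6 (mod 11): 120·t ≡ 6 − 99 = -93 (mod 11).
    Reduce coefficients mod 11: 10·t ≡ 6 (mod 11).
    The inverse of 10 mod 11 is 10 (since 10·10 = 100 = 9·11 + 1), so t ≡ 10·6 = 60 ≡ 5 (mod 11).
    Then x = 99 + 120·5 = 699, valid modulo lcm(120, 11) = 1320: x ≡ 699 (mod 1320).
  Combine with x ≡ 12 (mod 13); new modulus lcm = 17160.
    Write x = 699 + 1320·t and substitute into x ≡ 12 (mod 13): 1320·t ≡ 12 − 699 = -687 (mod 13).
    Reduce coefficients mod 13: 7·t ≡ 2 (mod 13).
    The inverse of 7 mod 13 is 2 (since 7·2 = 14 = 1·13 + 1), so t ≡ 2·2 = 4 ≡ 4 (mod 13).
    Then x = 699 + 1320·4 = 5979, valid modulo lcm(1320, 13) = 17160: x ≡ 5979 (mod 17160).
Verify against each original: 5979 mod 3 = 0, 5979 mod 5 = 4, 5979 mod 8 = 3, 5979 mod 11 = 6, 5979 mod 13 = 12.

x ≡ 5979 (mod 17160).


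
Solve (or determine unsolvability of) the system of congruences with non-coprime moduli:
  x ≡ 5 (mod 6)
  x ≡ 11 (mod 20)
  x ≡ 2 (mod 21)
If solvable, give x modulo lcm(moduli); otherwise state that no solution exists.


Moduli 6, 20, 21 are not pairwise coprime, so CRT works modulo lcm(m_i) when all pairwise compatibility conditions hold.
Pairwise compatibility: gcd(m_i, m_j) must divide a_i - a_j for every pair.
Merge one congruence at a time:
  Start: x ≡ 5 (mod 6).
  Combine with x ≡ 11 (mod 20): gcd(6, 20) = 2; 11 - 5 = 6, which IS divisible by 2, so compatible.
    Write x = 5 + 6·t and substitute into x ≡ 11 (mod 20): 6·t ≡ 11 − 5 = 6 (mod 20).
    Divide the congruence (and modulus) by g = 2: 3·t ≡ 3 (mod 10).
    The inverse of 3 mod 10 is 7 (since 3·7 = 21 = 2·10 + 1), so t ≡ 7·3 = 21 ≡ 1 (mod 10).
    Then x = 5 + 6·1 = 11, valid modulo lcm(6, 20) = 60: x ≡ 11 (mod 60).
  Combine with x ≡ 2 (mod 21): gcd(60, 21) = 3; 2 - 11 = -9, which IS divisible by 3, so compatible.
    Write x = 11 + 60·t and substitute into x ≡ 2 (mod 21): 60·t ≡ 2 − 11 = -9 (mod 21).
    Divide the congruence (and modulus) by g = 3: 20·t ≡ -3 (mod 7).
    Reduce coefficients mod 7: 6·t ≡ 4 (mod 7).
    The inverse of 6 mod 7 is 6 (since 6·6 = 36 = 5·7 + 1), so t ≡ 6·4 = 24 ≡ 3 (mod 7).
    Then x = 11 + 60·3 = 191, valid modulo lcm(60, 21) = 420: x ≡ 191 (mod 420).
Verify: 191 mod 6 = 5, 191 mod 20 = 11, 191 mod 21 = 2.

x ≡ 191 (mod 420).


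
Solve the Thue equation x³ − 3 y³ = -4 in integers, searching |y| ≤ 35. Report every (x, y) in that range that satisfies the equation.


The equation is x³ - 3y³ = -4. For fixed y, x³ = 3·y³ − 4, so a solution requires the RHS to be a perfect cube.
Strategy: iterate y from -35 to 35, compute RHS = 3·y³ − 4, and check whether it is a (positive or negative) perfect cube.
Check small values of y:
  y = 0: RHS = -4 is not a perfect cube.
  y = 1: RHS = -1 = (-1)³ ⇒ x = -1 works.
  y = -1: RHS = -7 is not a perfect cube.
  y = 2: RHS = 20 is not a perfect cube.
  y = -2: RHS = -28 is not a perfect cube.
  y = 3: RHS = 77 is not a perfect cube.
  y = -3: RHS = -85 is not a perfect cube.
Continuing the search up to |y| = 35 finds no further solutions beyond those listed.
Collected solutions: (-1, 1).

Solutions (with |y| ≤ 35): (-1, 1).


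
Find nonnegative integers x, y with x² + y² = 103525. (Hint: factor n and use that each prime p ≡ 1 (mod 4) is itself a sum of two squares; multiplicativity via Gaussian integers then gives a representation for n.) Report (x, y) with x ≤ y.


Step 1: Factor n = 103525 = 5^2 · 41 · 101.
Step 2: Check the mod-4 condition on each prime factor: 5 ≡ 1 (mod 4), exponent 2; 41 ≡ 1 (mod 4), exponent 1; 101 ≡ 1 (mod 4), exponent 1.
All primes ≡ 3 (mod 4) appear to even exponent (or don't appear), so by the two-squares theorem n IS expressible as a sum of two squares.
Step 3: Build a representation. Group n = k² · m with k = 5 and m = 41 · 101 = 4141 (a product of primes ≡ 1 (mod 4)); a representation of m scales to one of n via (k·x)² + (k·y)² = k²(x² + y²). Each prime p ≡ 1 (mod 4) is itself a sum of two squares; find a² by testing p − a² for a perfect square:
  41: 41 − 1² = 40, 41 − 2² = 37, 41 − 3² = 32, 41 − 4² = 25 = 5² ⇒ 41 = 4² + 5².
  101: 101 − 1² = 100 = 10² ⇒ 101 = 1² + 10².
  Combine using the Brahmagupta–Fibonacci identity (a² + b²)(c² + d²) = (ac − bd)² + (ad + bc)² = (ac + bd)² + (ad − bc)²:
  41 · 101 = 4141: from (4² + 5²)(1² + 10²), take (4·1 − 5·10, 4·10 + 5·1) = (4 − 50, 40 + 5) = (-46, 45); dropping signs (only squares matter) gives (46, 45); check 46² + 45² = 2116 + 2025 = 4141 ✓.
  Scale by k = 5: (5·46, 5·45) = (230, 225).
Step 4: Order so x ≤ y and verify: 225² + 230² = 50625 + 52900 = 103525 = n. ✓

n = 103525 = 225² + 230² (one valid representation with x ≤ y).


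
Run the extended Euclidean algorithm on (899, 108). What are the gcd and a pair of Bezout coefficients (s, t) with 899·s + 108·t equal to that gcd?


Euclidean algorithm on (899, 108) — divide until remainder is 0:
  899 = 8 · 108 + 35
  108 = 3 · 35 + 3
  35 = 11 · 3 + 2
  3 = 1 · 2 + 1
  2 = 2 · 1 + 0
gcd(899, 108) = 1.
Track Bezout coefficients alongside the remainders: start with r₀ = 899 = a·1 + b·0 (s = 1, t = 0) and r₁ = 108 = a·0 + b·1 (s = 0, t = 1); each new remainder r_{k+1} = r_{k-1} − q_k·r_k inherits s_{k+1} = s_{k-1} − q_k·s_k, t_{k+1} = t_{k-1} − q_k·t_k, so r_k = a·s_k + b·t_k at every step:
  q = 8: r = 35, s = 1 − 8·0 = 1, t = 0 − 8·1 = -8  (check: 899·1 + 108·(-8) = 35)
  q = 3: r = 3, s = 0 − 3·1 = -3, t = 1 − 3·(-8) = 25  (check: 899·(-3) + 108·25 = 3)
  q = 11: r = 2, s = 1 − 11·(-3) = 34, t = -8 − 11·25 = -283  (check: 899·34 + 108·(-283) = 2)
  q = 1: r = 1, s = -3 − 1·34 = -37, t = 25 − 1·(-283) = 308  (check: 899·(-37) + 108·308 = 1)
The row with r = 1 (the gcd) gives the Bezout coefficients s = -37, t = 308.
Result: 899 · (-37) + 108 · (308) = 1.

gcd(899, 108) = 1; s = -37, t = 308 (check: 899·(-37) + 108·308 = 1).


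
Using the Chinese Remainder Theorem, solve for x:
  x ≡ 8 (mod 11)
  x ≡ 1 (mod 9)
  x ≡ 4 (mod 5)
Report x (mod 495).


Moduli 11, 9, 5 are pairwise coprime; by CRT there is a unique solution modulo M = 11 · 9 · 5 = 495.
Solve pairwise, accumulating the modulus:
  Start with x ≡ 8 (mod 11).
  Combine with x ≡ 1 (mod 9): since gcd(11, 9) = 1, we get a unique residue mod 99.
    Write x = 8 + 11·t and substitute into x ≡ 1 (mod 9): 11·t ≡ 1 − 8 = -7 (mod 9).
    Reduce coefficients mod 9: 2·t ≡ 2 (mod 9).
    The inverse of 2 mod 9 is 5 (since 2·5 = 10 = 1·9 + 1), so t ≡ 5·2 = 10 ≡ 1 (mod 9).
    Then x = 8 + 11·1 = 19, valid modulo lcm(11, 9) = 99: x ≡ 19 (mod 99).
  Combine with x ≡ 4 (mod 5): since gcd(99, 5) = 1, we get a unique residue mod 495.
    Write x = 19 + 99·t and substitute into x ≡ 4 (mod 5): 99·t ≡ 4 − 19 = -15 (mod 5).
    Reduce coefficients mod 5: 4·t ≡ 0 (mod 5).
    The inverse of 4 mod 5 is 4 (since 4·4 = 16 = 3·5 + 1), so t ≡ 4·0 = 0 ≡ 0 (mod 5).
    Then x = 19 + 99·0 = 19, valid modulo lcm(99, 5) = 495: x ≡ 19 (mod 495).
Verify: 19 mod 11 = 8 ✓, 19 mod 9 = 1 ✓, 19 mod 5 = 4 ✓.

x ≡ 19 (mod 495).


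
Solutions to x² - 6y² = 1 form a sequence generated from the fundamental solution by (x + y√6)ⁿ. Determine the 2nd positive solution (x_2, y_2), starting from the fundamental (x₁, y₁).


Step 1: Find the fundamental solution (x₁, y₁) of x² - 6y² = 1.
  Expand √6 as a continued fraction. a₀ = ⌊√6⌋ = 2; iterate m_{k+1} = d_k·a_k − m_k, d_{k+1} = (6 − m_{k+1}²)/d_k, a_{k+1} = ⌊(a₀ + m_{k+1})/d_{k+1}⌋ (starting m₀ = 0, d₀ = 1), with convergents p_k = a_k·p_{k-1} + p_{k-2}, q_k = a_k·q_{k-1} + q_{k-2} (p₋₁ = 1, q₋₁ = 0):
  k = 0: a₀ = 2; p₀/q₀ = 2/1; p₀² − 6·q₀² = 4 − 6 = -2.
  k = 1: m = 2, d = 2, a = ⌊(2 + 2)/2⌋ = 2; p/q = (2·2 + 1)/(2·1 + 0) = 5/2; p² − 6·q² = 25 − 24 = 1.
  The first convergent with p² − 6·q² = 1 gives the fundamental solution (x₁, y₁) = (5, 2).
Step 2: Apply the recurrence (x_{n+1}, y_{n+1}) = (x₁x_n + 6y₁y_n, x₁y_n + y₁x_n) repeatedly.
  From (x_1, y_1) = (5, 2): x_2 = 5·5 + 6·2·2 = 49; y_2 = 5·2 + 2·5 = 20.
Step 3: Verify x_2² - 6·y_2² = 2401 - 2400 = 1 (should be 1). ✓

(x_1, y_1) = (5, 2); (x_2, y_2) = (49, 20).


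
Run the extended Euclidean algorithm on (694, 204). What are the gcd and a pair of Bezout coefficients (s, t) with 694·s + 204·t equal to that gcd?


Euclidean algorithm on (694, 204) — divide until remainder is 0:
  694 = 3 · 204 + 82
  204 = 2 · 82 + 40
  82 = 2 · 40 + 2
  40 = 20 · 2 + 0
gcd(694, 204) = 2.
Track Bezout coefficients alongside the remainders: start with r₀ = 694 = a·1 + b·0 (s = 1, t = 0) and r₁ = 204 = a·0 + b·1 (s = 0, t = 1); each new remainder r_{k+1} = r_{k-1} − q_k·r_k inherits s_{k+1} = s_{k-1} − q_k·s_k, t_{k+1} = t_{k-1} − q_k·t_k, so r_k = a·s_k + b·t_k at every step:
  q = 3: r = 82, s = 1 − 3·0 = 1, t = 0 − 3·1 = -3  (check: 694·1 + 204·(-3) = 82)
  q = 2: r = 40, s = 0 − 2·1 = -2, t = 1 − 2·(-3) = 7  (check: 694·(-2) + 204·7 = 40)
  q = 2: r = 2, s = 1 − 2·(-2) = 5, t = -3 − 2·7 = -17  (check: 694·5 + 204·(-17) = 2)
The row with r = 2 (the gcd) gives the Bezout coefficients s = 5, t = -17.
Result: 694 · (5) + 204 · (-17) = 2.

gcd(694, 204) = 2; s = 5, t = -17 (check: 694·5 + 204·(-17) = 2).


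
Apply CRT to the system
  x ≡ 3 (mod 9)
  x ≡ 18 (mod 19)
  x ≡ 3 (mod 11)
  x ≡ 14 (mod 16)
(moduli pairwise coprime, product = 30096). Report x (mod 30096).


Product of moduli M = 9 · 19 · 11 · 16 = 30096.
Merge one congruence at a time:
  Start: x ≡ 3 (mod 9).
  Combine with x ≡ 18 (mod 19); new modulus lcm = 171.
    Write x = 3 + 9·t and substitute into x ≡ 18 (mod 19): 9·t ≡ 18 − 3 = 15 (mod 19).
    The inverse of 9 mod 19 is 17 (since 9·17 = 153 = 8·19 + 1), so t ≡ 17·15 = 255 ≡ 8 (mod 19).
    Then x = 3 + 9·8 = 75, valid modulo lcm(9, 19) = 171: x ≡ 75 (mod 171).
  Combine with x ≡ 3 (mod 11); new modulus lcm = 1881.
    Write x = 75 + 171·t and substitute into x ≡ 3 (mod 11): 171·t ≡ 3 − 75 = -72 (mod 11).
    Reduce coefficients mod 11: 6·t ≡ 5 (mod 11).
    The inverse of 6 mod 11 is 2 (since 6·2 = 12 = 1·11 + 1), so t ≡ 2·5 = 10 ≡ 10 (mod 11).
    Then x = 75 + 171·10 = 1785, valid modulo lcm(171, 11) = 1881: x ≡ 1785 (mod 1881).
  Combine with x ≡ 14 (mod 16); new modulus lcm = 30096.
    Write x = 1785 + 1881·t and substitute into x ≡ 14 (mod 16): 1881·t ≡ 14 − 1785 = -1771 (mod 16).
    Reduce coefficients mod 16: 9·t ≡ 5 (mod 16).
    The inverse of 9 mod 16 is 9 (since 9·9 = 81 = 5·16 + 1), so t ≡ 9·5 = 45 ≡ 13 (mod 16).
    Then x = 1785 + 1881·13 = 26238, valid modulo lcm(1881, 16) = 30096: x ≡ 26238 (mod 30096).
Verify against each original: 26238 mod 9 = 3, 26238 mod 19 = 18, 26238 mod 11 = 3, 26238 mod 16 = 14.

x ≡ 26238 (mod 30096).


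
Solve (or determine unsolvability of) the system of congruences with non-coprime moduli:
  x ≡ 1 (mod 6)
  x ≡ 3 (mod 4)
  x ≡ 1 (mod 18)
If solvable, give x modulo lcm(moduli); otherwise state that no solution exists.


Moduli 6, 4, 18 are not pairwise coprime, so CRT works modulo lcm(m_i) when all pairwise compatibility conditions hold.
Pairwise compatibility: gcd(m_i, m_j) must divide a_i - a_j for every pair.
Merge one congruence at a time:
  Start: x ≡ 1 (mod 6).
  Combine with x ≡ 3 (mod 4): gcd(6, 4) = 2; 3 - 1 = 2, which IS divisible by 2, so compatible.
    Write x = 1 + 6·t and substitute into x ≡ 3 (mod 4): 6·t ≡ 3 − 1 = 2 (mod 4).
    Divide the congruence (and modulus) by g = 2: 3·t ≡ 1 (mod 2).
    Reduce coefficients mod 2: 1·t ≡ 1 (mod 2).
    So t ≡ 1 (mod 2).
    Then x = 1 + 6·1 = 7, valid modulo lcm(6, 4) = 12: x ≡ 7 (mod 12).
  Combine with x ≡ 1 (mod 18): gcd(12, 18) = 6; 1 - 7 = -6, which IS divisible by 6, so compatible.
    Write x = 7 + 12·t and substitute into x ≡ 1 (mod 18): 12·t ≡ 1 − 7 = -6 (mod 18).
    Divide the congruence (and modulus) by g = 6: 2·t ≡ -1 (mod 3).
    Reduce coefficients mod 3: 2·t ≡ 2 (mod 3).
    The inverse of 2 mod 3 is 2 (since 2·2 = 4 = 1·3 + 1), so t ≡ 2·2 = 4 ≡ 1 (mod 3).
    Then x = 7 + 12·1 = 19, valid modulo lcm(12, 18) = 36: x ≡ 19 (mod 36).
Verify: 19 mod 6 = 1, 19 mod 4 = 3, 19 mod 18 = 1.

x ≡ 19 (mod 36).


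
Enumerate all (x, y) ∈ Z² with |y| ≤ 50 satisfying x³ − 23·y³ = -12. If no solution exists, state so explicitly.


The equation is x³ - 23y³ = -12. For fixed y, x³ = 23·y³ − 12, so a solution requires the RHS to be a perfect cube.
Strategy: iterate y from -50 to 50, compute RHS = 23·y³ − 12, and check whether it is a (positive or negative) perfect cube.
Check small values of y:
  y = 0: RHS = -12 is not a perfect cube.
  y = 1: RHS = 11 is not a perfect cube.
  y = -1: RHS = -35 is not a perfect cube.
  y = 2: RHS = 172 is not a perfect cube.
  y = -2: RHS = -196 is not a perfect cube.
  y = 3: RHS = 609 is not a perfect cube.
  y = -3: RHS = -633 is not a perfect cube.
Continuing the search up to |y| = 50 finds no solutions either.
No (x, y) in the scanned range satisfies the equation.

No integer solutions with |y| ≤ 50.


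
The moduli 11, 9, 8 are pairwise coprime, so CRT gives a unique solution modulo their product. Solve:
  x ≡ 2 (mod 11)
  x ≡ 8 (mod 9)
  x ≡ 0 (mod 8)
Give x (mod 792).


Moduli 11, 9, 8 are pairwise coprime; by CRT there is a unique solution modulo M = 11 · 9 · 8 = 792.
Solve pairwise, accumulating the modulus:
  Start with x ≡ 2 (mod 11).
  Combine with x ≡ 8 (mod 9): since gcd(11, 9) = 1, we get a unique residue mod 99.
    Write x = 2 + 11·t and substitute into x ≡ 8 (mod 9): 11·t ≡ 8 − 2 = 6 (mod 9).
    Reduce coefficients mod 9: 2·t ≡ 6 (mod 9).
    The inverse of 2 mod 9 is 5 (since 2·5 = 10 = 1·9 + 1), so t ≡ 5·6 = 30 ≡ 3 (mod 9).
    Then x = 2 + 11·3 = 35, valid modulo lcm(11, 9) = 99: x ≡ 35 (mod 99).
  Combine with x ≡ 0 (mod 8): since gcd(99, 8) = 1, we get a unique residue mod 792.
    Write x = 35 + 99·t and substitute into x ≡ 0 (mod 8): 99·t ≡ 0 − 35 = -35 (mod 8).
    Reduce coefficients mod 8: 3·t ≡ 5 (mod 8).
    The inverse of 3 mod 8 is 3 (since 3·3 = 9 = 1·8 + 1), so t ≡ 3·5 = 15 ≡ 7 (mod 8).
    Then x = 35 + 99·7 = 728, valid modulo lcm(99, 8) = 792: x ≡ 728 (mod 792).
Verify: 728 mod 11 = 2 ✓, 728 mod 9 = 8 ✓, 728 mod 8 = 0 ✓.

x ≡ 728 (mod 792).


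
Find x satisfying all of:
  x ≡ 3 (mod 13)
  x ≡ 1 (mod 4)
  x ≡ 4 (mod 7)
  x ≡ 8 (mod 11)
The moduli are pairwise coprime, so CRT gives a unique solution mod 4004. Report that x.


Product of moduli M = 13 · 4 · 7 · 11 = 4004.
Merge one congruence at a time:
  Start: x ≡ 3 (mod 13).
  Combine with x ≡ 1 (mod 4); new modulus lcm = 52.
    Write x = 3 + 13·t and substitute into x ≡ 1 (mod 4): 13·t ≡ 1 − 3 = -2 (mod 4).
    Reduce coefficients mod 4: 1·t ≡ 2 (mod 4).
    So t ≡ 2 (mod 4).
    Then x = 3 + 13·2 = 29, valid modulo lcm(13, 4) = 52: x ≡ 29 (mod 52).
  Combine with x ≡ 4 (mod 7); new modulus lcm = 364.
    Write x = 29 + 52·t and substitute into x ≡ 4 (mod 7): 52·t ≡ 4 − 29 = -25 (mod 7).
    Reduce coefficients mod 7: 3·t ≡ 3 (mod 7).
    The inverse of 3 mod 7 is 5 (since 3·5 = 15 = 2·7 + 1), so t ≡ 5·3 = 15 ≡ 1 (mod 7).
    Then x = 29 + 52·1 = 81, valid modulo lcm(52, 7) = 364: x ≡ 81 (mod 364).
  Combine with x ≡ 8 (mod 11); new modulus lcm = 4004.
    Write x = 81 + 364·t and substitute into x ≡ 8 (mod 11): 364·t ≡ 8 − 81 = -73 (mod 11).
    Reduce coefficients mod 11: 1·t ≡ 4 (mod 11).
    So t ≡ 4 (mod 11).
    Then x = 81 + 364·4 = 1537, valid modulo lcm(364, 11) = 4004: x ≡ 1537 (mod 4004).
Verify against each original: 1537 mod 13 = 3, 1537 mod 4 = 1, 1537 mod 7 = 4, 1537 mod 11 = 8.

x ≡ 1537 (mod 4004).


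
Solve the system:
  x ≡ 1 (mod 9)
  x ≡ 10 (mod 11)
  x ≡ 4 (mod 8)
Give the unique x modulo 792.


Moduli 9, 11, 8 are pairwise coprime; by CRT there is a unique solution modulo M = 9 · 11 · 8 = 792.
Solve pairwise, accumulating the modulus:
  Start with x ≡ 1 (mod 9).
  Combine with x ≡ 10 (mod 11): since gcd(9, 11) = 1, we get a unique residue mod 99.
    Write x = 1 + 9·t and substitute into x ≡ 10 (mod 11): 9·t ≡ 10 − 1 = 9 (mod 11).
    The inverse of 9 mod 11 is 5 (since 9·5 = 45 = 4·11 + 1), so t ≡ 5·9 = 45 ≡ 1 (mod 11).
    Then x = 1 + 9·1 = 10, valid modulo lcm(9, 11) = 99: x ≡ 10 (mod 99).
  Combine with x ≡ 4 (mod 8): since gcd(99, 8) = 1, we get a unique residue mod 792.
    Write x = 10 + 99·t and substitute into x ≡ 4 (mod 8): 99·t ≡ 4 − 10 = -6 (mod 8).
    Reduce coefficients mod 8: 3·t ≡ 2 (mod 8).
    The inverse of 3 mod 8 is 3 (since 3·3 = 9 = 1·8 + 1), so t ≡ 3·2 = 6 ≡ 6 (mod 8).
    Then x = 10 + 99·6 = 604, valid modulo lcm(99, 8) = 792: x ≡ 604 (mod 792).
Verify: 604 mod 9 = 1 ✓, 604 mod 11 = 10 ✓, 604 mod 8 = 4 ✓.

x ≡ 604 (mod 792).


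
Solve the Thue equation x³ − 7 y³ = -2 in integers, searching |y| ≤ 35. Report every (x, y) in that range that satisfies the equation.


The equation is x³ - 7y³ = -2. For fixed y, x³ = 7·y³ − 2, so a solution requires the RHS to be a perfect cube.
Strategy: iterate y from -35 to 35, compute RHS = 7·y³ − 2, and check whether it is a (positive or negative) perfect cube.
Check small values of y:
  y = 0: RHS = -2 is not a perfect cube.
  y = 1: RHS = 5 is not a perfect cube.
  y = -1: RHS = -9 is not a perfect cube.
  y = 2: RHS = 54 is not a perfect cube.
  y = -2: RHS = -58 is not a perfect cube.
  y = 3: RHS = 187 is not a perfect cube.
  y = -3: RHS = -191 is not a perfect cube.
Continuing the search up to |y| = 35 finds no solutions either.
No (x, y) in the scanned range satisfies the equation.

No integer solutions with |y| ≤ 35.


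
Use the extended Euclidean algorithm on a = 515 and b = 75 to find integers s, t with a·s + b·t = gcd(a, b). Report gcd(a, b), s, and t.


Euclidean algorithm on (515, 75) — divide until remainder is 0:
  515 = 6 · 75 + 65
  75 = 1 · 65 + 10
  65 = 6 · 10 + 5
  10 = 2 · 5 + 0
gcd(515, 75) = 5.
Track Bezout coefficients alongside the remainders: start with r₀ = 515 = a·1 + b·0 (s = 1, t = 0) and r₁ = 75 = a·0 + b·1 (s = 0, t = 1); each new remainder r_{k+1} = r_{k-1} − q_k·r_k inherits s_{k+1} = s_{k-1} − q_k·s_k, t_{k+1} = t_{k-1} − q_k·t_k, so r_k = a·s_k + b·t_k at every step:
  q = 6: r = 65, s = 1 − 6·0 = 1, t = 0 − 6·1 = -6  (check: 515·1 + 75·(-6) = 65)
  q = 1: r = 10, s = 0 − 1·1 = -1, t = 1 − 1·(-6) = 7  (check: 515·(-1) + 75·7 = 10)
  q = 6: r = 5, s = 1 − 6·(-1) = 7, t = -6 − 6·7 = -48  (check: 515·7 + 75·(-48) = 5)
The row with r = 5 (the gcd) gives the Bezout coefficients s = 7, t = -48.
Result: 515 · (7) + 75 · (-48) = 5.

gcd(515, 75) = 5; s = 7, t = -48 (check: 515·7 + 75·(-48) = 5).


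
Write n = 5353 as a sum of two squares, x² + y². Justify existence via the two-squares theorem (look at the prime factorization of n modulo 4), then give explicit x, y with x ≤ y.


Step 1: Factor n = 5353 = 53 · 101.
Step 2: Check the mod-4 condition on each prime factor: 53 ≡ 1 (mod 4), exponent 1; 101 ≡ 1 (mod 4), exponent 1.
All primes ≡ 3 (mod 4) appear to even exponent (or don't appear), so by the two-squares theorem n IS expressible as a sum of two squares.
Step 3: Build a representation. Here n = 53 · 101 is a product of primes ≡ 1 (mod 4). Each prime p ≡ 1 (mod 4) is itself a sum of two squares; find a² by testing p − a² for a perfect square:
  53: 53 − 1² = 52, 53 − 2² = 49 = 7² ⇒ 53 = 2² + 7².
  101: 101 − 1² = 100 = 10² ⇒ 101 = 1² + 10².
  Combine using the Brahmagupta–Fibonacci identity (a² + b²)(c² + d²) = (ac − bd)² + (ad + bc)² = (ac + bd)² + (ad − bc)²:
  53 · 101 = 5353: from (2² + 7²)(1² + 10²), take (2·1 − 7·10, 2·10 + 7·1) = (2 − 70, 20 + 7) = (-68, 27); dropping signs (only squares matter) gives (68, 27); check 68² + 27² = 4624 + 729 = 5353 ✓.
Step 4: Order so x ≤ y and verify: 27² + 68² = 729 + 4624 = 5353 = n. ✓

n = 5353 = 27² + 68² (one valid representation with x ≤ y).


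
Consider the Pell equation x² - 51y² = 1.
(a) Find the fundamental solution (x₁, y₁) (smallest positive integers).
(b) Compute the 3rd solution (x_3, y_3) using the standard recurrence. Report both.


Step 1: Find the fundamental solution (x₁, y₁) of x² - 51y² = 1.
  Expand √51 as a continued fraction. a₀ = ⌊√51⌋ = 7; iterate m_{k+1} = d_k·a_k − m_k, d_{k+1} = (51 − m_{k+1}²)/d_k, a_{k+1} = ⌊(a₀ + m_{k+1})/d_{k+1}⌋ (starting m₀ = 0, d₀ = 1), with convergents p_k = a_k·p_{k-1} + p_{k-2}, q_k = a_k·q_{k-1} + q_{k-2} (p₋₁ = 1, q₋₁ = 0):
  k = 0: a₀ = 7; p₀/q₀ = 7/1; p₀² − 51·q₀² = 49 − 51 = -2.
  k = 1: m = 7, d = 2, a = ⌊(7 + 7)/2⌋ = 7; p/q = (7·7 + 1)/(7·1 + 0) = 50/7; p² − 51·q² = 2500 − 2499 = 1.
  The first convergent with p² − 51·q² = 1 gives the fundamental solution (x₁, y₁) = (50, 7).
Step 2: Apply the recurrence (x_{n+1}, y_{n+1}) = (x₁x_n + 51y₁y_n, x₁y_n + y₁x_n) repeatedly.
  From (x_1, y_1) = (50, 7): x_2 = 50·50 + 51·7·7 = 4999; y_2 = 50·7 + 7·50 = 700.
  From (x_2, y_2) = (4999, 700): x_3 = 50·4999 + 51·7·700 = 499850; y_3 = 50·700 + 7·4999 = 69993.
Step 3: Verify x_3² - 51·y_3² = 249850022500 - 249850022499 = 1 (should be 1). ✓

(x_1, y_1) = (50, 7); (x_3, y_3) = (499850, 69993).


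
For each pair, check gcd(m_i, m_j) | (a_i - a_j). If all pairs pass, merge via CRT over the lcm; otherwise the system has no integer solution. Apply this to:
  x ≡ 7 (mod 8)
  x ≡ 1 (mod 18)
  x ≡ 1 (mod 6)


Moduli 8, 18, 6 are not pairwise coprime, so CRT works modulo lcm(m_i) when all pairwise compatibility conditions hold.
Pairwise compatibility: gcd(m_i, m_j) must divide a_i - a_j for every pair.
Merge one congruence at a time:
  Start: x ≡ 7 (mod 8).
  Combine with x ≡ 1 (mod 18): gcd(8, 18) = 2; 1 - 7 = -6, which IS divisible by 2, so compatible.
    Write x = 7 + 8·t and substitute into x ≡ 1 (mod 18): 8·t ≡ 1 − 7 = -6 (mod 18).
    Divide the congruence (and modulus) by g = 2: 4·t ≡ -3 (mod 9).
    Reduce coefficients mod 9: 4·t ≡ 6 (mod 9).
    The inverse of 4 mod 9 is 7 (since 4·7 = 28 = 3·9 + 1), so t ≡ 7·6 = 42 ≡ 6 (mod 9).
    Then x = 7 + 8·6 = 55, valid modulo lcm(8, 18) = 72: x ≡ 55 (mod 72).
  Combine with x ≡ 1 (mod 6): gcd(72, 6) = 6; 1 - 55 = -54, which IS divisible by 6, so compatible.
    Write x = 55 + 72·t and substitute into x ≡ 1 (mod 6): 72·t ≡ 1 − 55 = -54 (mod 6).
    Divide the congruence (and modulus) by g = 6: 12·t ≡ -9 (mod 1).
    Modulo 1 every t works; take t = 0.
    Then x = 55 + 72·0 = 55, valid modulo lcm(72, 6) = 72: x ≡ 55 (mod 72).
Verify: 55 mod 8 = 7, 55 mod 18 = 1, 55 mod 6 = 1.

x ≡ 55 (mod 72).


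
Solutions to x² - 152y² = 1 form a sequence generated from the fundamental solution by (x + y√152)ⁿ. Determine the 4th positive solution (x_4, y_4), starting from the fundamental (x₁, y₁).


Step 1: Find the fundamental solution (x₁, y₁) of x² - 152y² = 1.
  Expand √152 as a continued fraction. a₀ = ⌊√152⌋ = 12; iterate m_{k+1} = d_k·a_k − m_k, d_{k+1} = (152 − m_{k+1}²)/d_k, a_{k+1} = ⌊(a₀ + m_{k+1})/d_{k+1}⌋ (starting m₀ = 0, d₀ = 1), with convergents p_k = a_k·p_{k-1} + p_{k-2}, q_k = a_k·q_{k-1} + q_{k-2} (p₋₁ = 1, q₋₁ = 0):
  k = 0: a₀ = 12; p₀/q₀ = 12/1; p₀² − 152·q₀² = 144 − 152 = -8.
  k = 1: m = 12, d = 8, a = ⌊(12 + 12)/8⌋ = 3; p/q = (3·12 + 1)/(3·1 + 0) = 37/3; p² − 152·q² = 1369 − 1368 = 1.
  The first convergent with p² − 152·q² = 1 gives the fundamental solution (x₁, y₁) = (37, 3).
Step 2: Apply the recurrence (x_{n+1}, y_{n+1}) = (x₁x_n + 152y₁y_n, x₁y_n + y₁x_n) repeatedly.
  From (x_1, y_1) = (37, 3): x_2 = 37·37 + 152·3·3 = 2737; y_2 = 37·3 + 3·37 = 222.
  From (x_2, y_2) = (2737, 222): x_3 = 37·2737 + 152·3·222 = 202501; y_3 = 37·222 + 3·2737 = 16425.
  From (x_3, y_3) = (202501, 16425): x_4 = 37·202501 + 152·3·16425 = 14982337; y_4 = 37·16425 + 3·202501 = 1215228.
Step 3: Verify x_4² - 152·y_4² = 224470421981569 - 224470421981568 = 1 (should be 1). ✓

(x_1, y_1) = (37, 3); (x_4, y_4) = (14982337, 1215228).
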